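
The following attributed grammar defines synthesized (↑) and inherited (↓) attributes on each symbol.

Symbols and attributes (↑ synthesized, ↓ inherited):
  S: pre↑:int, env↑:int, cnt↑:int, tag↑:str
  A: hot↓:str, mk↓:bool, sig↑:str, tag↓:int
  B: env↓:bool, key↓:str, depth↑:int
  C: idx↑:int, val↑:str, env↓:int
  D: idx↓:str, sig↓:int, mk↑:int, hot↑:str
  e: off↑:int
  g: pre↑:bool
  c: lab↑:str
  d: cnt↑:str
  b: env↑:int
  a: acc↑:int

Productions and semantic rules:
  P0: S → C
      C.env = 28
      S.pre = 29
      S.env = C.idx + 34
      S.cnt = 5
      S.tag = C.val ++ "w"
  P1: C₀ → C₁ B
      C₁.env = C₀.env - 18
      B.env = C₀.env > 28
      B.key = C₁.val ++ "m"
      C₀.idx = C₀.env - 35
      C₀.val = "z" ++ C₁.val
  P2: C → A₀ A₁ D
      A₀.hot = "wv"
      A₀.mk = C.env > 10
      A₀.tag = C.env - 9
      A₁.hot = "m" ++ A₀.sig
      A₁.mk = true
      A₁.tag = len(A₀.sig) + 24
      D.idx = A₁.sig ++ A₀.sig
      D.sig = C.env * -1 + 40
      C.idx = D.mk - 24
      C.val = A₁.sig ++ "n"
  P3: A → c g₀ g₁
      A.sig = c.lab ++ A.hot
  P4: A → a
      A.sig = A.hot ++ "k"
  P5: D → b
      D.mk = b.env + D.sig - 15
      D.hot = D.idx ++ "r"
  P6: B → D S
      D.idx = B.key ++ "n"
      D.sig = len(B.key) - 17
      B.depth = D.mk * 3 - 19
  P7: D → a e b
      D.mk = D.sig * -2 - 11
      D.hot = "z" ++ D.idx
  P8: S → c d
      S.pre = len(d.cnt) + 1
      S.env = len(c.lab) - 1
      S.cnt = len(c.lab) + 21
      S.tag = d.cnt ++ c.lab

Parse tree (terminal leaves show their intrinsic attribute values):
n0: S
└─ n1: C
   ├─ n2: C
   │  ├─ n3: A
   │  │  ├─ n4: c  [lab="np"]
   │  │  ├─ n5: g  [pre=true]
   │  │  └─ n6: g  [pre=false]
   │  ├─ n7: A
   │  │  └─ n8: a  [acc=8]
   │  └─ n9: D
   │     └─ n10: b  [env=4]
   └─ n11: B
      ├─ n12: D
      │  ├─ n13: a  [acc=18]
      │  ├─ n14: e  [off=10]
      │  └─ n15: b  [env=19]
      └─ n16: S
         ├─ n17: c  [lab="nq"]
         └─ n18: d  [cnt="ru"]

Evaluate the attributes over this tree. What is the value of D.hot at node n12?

1. n1.env = 28  [28]
2. n2.env = 10  [C₀.env - 18]
3. n3.hot = "wv"  ["wv"]
4. n3.mk = false  [C.env > 10]
5. n3.tag = 1  [C.env - 9]
6. n4.lab = "np"  [terminal]
7. n5.pre = true  [terminal]
8. n6.pre = false  [terminal]
9. n3.sig = "npwv"  [c.lab ++ A.hot]
10. n7.hot = "mnpwv"  ["m" ++ A₀.sig]
11. n7.mk = true  [true]
12. n7.tag = 28  [len(A₀.sig) + 24]
13. n8.acc = 8  [terminal]
14. n7.sig = "mnpwvk"  [A.hot ++ "k"]
15. n9.idx = "mnpwvknpwv"  [A₁.sig ++ A₀.sig]
16. n9.sig = 30  [C.env * -1 + 40]
17. n10.env = 4  [terminal]
18. n9.mk = 19  [b.env + D.sig - 15]
19. n9.hot = "mnpwvknpwvr"  [D.idx ++ "r"]
20. n2.idx = -5  [D.mk - 24]
21. n2.val = "mnpwvkn"  [A₁.sig ++ "n"]
22. n11.env = false  [C₀.env > 28]
23. n11.key = "mnpwvknm"  [C₁.val ++ "m"]
24. n12.idx = "mnpwvknmn"  [B.key ++ "n"]
25. n12.sig = -9  [len(B.key) - 17]
26. n13.acc = 18  [terminal]
27. n14.off = 10  [terminal]
28. n15.env = 19  [terminal]
29. n12.mk = 7  [D.sig * -2 - 11]
30. n12.hot = "zmnpwvknmn"  ["z" ++ D.idx]
31. n17.lab = "nq"  [terminal]
32. n18.cnt = "ru"  [terminal]
33. n16.pre = 3  [len(d.cnt) + 1]
34. n16.env = 1  [len(c.lab) - 1]
35. n16.cnt = 23  [len(c.lab) + 21]
36. n16.tag = "runq"  [d.cnt ++ c.lab]
37. n11.depth = 2  [D.mk * 3 - 19]
38. n1.idx = -7  [C₀.env - 35]
39. n1.val = "zmnpwvkn"  ["z" ++ C₁.val]
40. n0.pre = 29  [29]
41. n0.env = 27  [C.idx + 34]
42. n0.cnt = 5  [5]
43. n0.tag = "zmnpwvknw"  [C.val ++ "w"]

"zmnpwvknmn"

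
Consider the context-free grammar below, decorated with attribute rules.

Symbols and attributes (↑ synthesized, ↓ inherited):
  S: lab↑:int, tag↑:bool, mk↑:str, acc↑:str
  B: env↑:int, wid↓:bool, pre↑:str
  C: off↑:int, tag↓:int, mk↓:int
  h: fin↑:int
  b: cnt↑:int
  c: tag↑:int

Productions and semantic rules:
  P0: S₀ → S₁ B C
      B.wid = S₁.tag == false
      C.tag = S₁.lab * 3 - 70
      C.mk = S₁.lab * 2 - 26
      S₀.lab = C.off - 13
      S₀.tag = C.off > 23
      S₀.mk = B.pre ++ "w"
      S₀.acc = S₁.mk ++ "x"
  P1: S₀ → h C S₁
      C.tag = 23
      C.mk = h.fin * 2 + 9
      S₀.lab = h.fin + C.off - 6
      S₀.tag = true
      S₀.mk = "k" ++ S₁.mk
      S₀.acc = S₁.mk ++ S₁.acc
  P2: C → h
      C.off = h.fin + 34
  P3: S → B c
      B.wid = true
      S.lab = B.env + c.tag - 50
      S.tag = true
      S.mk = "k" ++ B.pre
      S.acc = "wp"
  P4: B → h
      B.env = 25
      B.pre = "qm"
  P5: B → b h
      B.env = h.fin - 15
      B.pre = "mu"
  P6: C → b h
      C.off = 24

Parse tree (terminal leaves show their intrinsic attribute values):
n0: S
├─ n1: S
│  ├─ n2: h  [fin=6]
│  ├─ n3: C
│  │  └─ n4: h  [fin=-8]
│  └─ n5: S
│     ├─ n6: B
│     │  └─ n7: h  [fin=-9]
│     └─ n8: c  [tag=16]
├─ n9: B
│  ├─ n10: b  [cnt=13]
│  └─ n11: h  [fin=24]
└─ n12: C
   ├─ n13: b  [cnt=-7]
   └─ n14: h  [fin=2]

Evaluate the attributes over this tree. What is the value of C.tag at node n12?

1. n2.fin = 6  [terminal]
2. n3.tag = 23  [23]
3. n3.mk = 21  [h.fin * 2 + 9]
4. n4.fin = -8  [terminal]
5. n3.off = 26  [h.fin + 34]
6. n6.wid = true  [true]
7. n7.fin = -9  [terminal]
8. n6.env = 25  [25]
9. n6.pre = "qm"  ["qm"]
10. n8.tag = 16  [terminal]
11. n5.lab = -9  [B.env + c.tag - 50]
12. n5.tag = true  [true]
13. n5.mk = "kqm"  ["k" ++ B.pre]
14. n5.acc = "wp"  ["wp"]
15. n1.lab = 26  [h.fin + C.off - 6]
16. n1.tag = true  [true]
17. n1.mk = "kkqm"  ["k" ++ S₁.mk]
18. n1.acc = "kqmwp"  [S₁.mk ++ S₁.acc]
19. n9.wid = false  [S₁.tag == false]
20. n10.cnt = 13  [terminal]
21. n11.fin = 24  [terminal]
22. n9.env = 9  [h.fin - 15]
23. n9.pre = "mu"  ["mu"]
24. n12.tag = 8  [S₁.lab * 3 - 70]
25. n12.mk = 26  [S₁.lab * 2 - 26]
26. n13.cnt = -7  [terminal]
27. n14.fin = 2  [terminal]
28. n12.off = 24  [24]
29. n0.lab = 11  [C.off - 13]
30. n0.tag = true  [C.off > 23]
31. n0.mk = "muw"  [B.pre ++ "w"]
32. n0.acc = "kkqmx"  [S₁.mk ++ "x"]

8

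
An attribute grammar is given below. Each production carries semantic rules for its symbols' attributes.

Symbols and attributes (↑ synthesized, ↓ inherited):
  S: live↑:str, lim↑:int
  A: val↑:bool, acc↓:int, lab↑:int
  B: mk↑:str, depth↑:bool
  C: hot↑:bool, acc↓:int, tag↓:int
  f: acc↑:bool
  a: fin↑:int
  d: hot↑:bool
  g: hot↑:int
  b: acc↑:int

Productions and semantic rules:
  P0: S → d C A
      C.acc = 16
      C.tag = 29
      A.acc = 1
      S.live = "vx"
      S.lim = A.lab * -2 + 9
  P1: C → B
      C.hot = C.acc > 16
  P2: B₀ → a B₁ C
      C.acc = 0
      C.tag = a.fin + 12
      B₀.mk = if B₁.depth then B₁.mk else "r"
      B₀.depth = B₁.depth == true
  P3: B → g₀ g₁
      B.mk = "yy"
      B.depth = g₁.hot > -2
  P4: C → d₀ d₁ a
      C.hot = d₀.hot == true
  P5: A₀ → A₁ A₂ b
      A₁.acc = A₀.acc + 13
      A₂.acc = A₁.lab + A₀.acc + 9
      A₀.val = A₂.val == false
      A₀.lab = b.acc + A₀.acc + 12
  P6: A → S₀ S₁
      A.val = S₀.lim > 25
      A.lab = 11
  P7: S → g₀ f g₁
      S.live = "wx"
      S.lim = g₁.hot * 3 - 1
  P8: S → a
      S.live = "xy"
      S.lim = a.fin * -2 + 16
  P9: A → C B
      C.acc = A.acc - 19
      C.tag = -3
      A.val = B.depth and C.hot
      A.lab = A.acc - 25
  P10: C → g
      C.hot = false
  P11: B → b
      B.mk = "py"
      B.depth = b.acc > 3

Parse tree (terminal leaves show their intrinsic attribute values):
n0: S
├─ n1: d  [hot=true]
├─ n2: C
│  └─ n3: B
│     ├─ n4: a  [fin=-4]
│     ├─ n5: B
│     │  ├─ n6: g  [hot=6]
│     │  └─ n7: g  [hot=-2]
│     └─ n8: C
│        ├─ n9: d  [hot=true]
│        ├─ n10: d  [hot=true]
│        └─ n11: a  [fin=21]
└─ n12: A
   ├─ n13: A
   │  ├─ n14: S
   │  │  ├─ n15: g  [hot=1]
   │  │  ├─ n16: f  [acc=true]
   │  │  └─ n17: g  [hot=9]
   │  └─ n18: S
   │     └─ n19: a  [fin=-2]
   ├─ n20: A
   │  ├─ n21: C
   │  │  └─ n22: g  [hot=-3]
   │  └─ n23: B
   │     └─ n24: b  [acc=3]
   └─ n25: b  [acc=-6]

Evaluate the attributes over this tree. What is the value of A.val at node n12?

true

1. n1.hot = true  [terminal]
2. n2.acc = 16  [16]
3. n2.tag = 29  [29]
4. n4.fin = -4  [terminal]
5. n6.hot = 6  [terminal]
6. n7.hot = -2  [terminal]
7. n5.mk = "yy"  ["yy"]
8. n5.depth = false  [g₁.hot > -2]
9. n8.acc = 0  [0]
10. n8.tag = 8  [a.fin + 12]
11. n9.hot = true  [terminal]
12. n10.hot = true  [terminal]
13. n11.fin = 21  [terminal]
14. n8.hot = true  [d₀.hot == true]
15. n3.mk = "r"  [if B₁.depth then B₁.mk else "r"]
16. n3.depth = false  [B₁.depth == true]
17. n2.hot = false  [C.acc > 16]
18. n12.acc = 1  [1]
19. n13.acc = 14  [A₀.acc + 13]
20. n15.hot = 1  [terminal]
21. n16.acc = true  [terminal]
22. n17.hot = 9  [terminal]
23. n14.live = "wx"  ["wx"]
24. n14.lim = 26  [g₁.hot * 3 - 1]
25. n19.fin = -2  [terminal]
26. n18.live = "xy"  ["xy"]
27. n18.lim = 20  [a.fin * -2 + 16]
28. n13.val = true  [S₀.lim > 25]
29. n13.lab = 11  [11]
30. n20.acc = 21  [A₁.lab + A₀.acc + 9]
31. n21.acc = 2  [A.acc - 19]
32. n21.tag = -3  [-3]
33. n22.hot = -3  [terminal]
34. n21.hot = false  [false]
35. n24.acc = 3  [terminal]
36. n23.mk = "py"  ["py"]
37. n23.depth = false  [b.acc > 3]
38. n20.val = false  [B.depth and C.hot]
39. n20.lab = -4  [A.acc - 25]
40. n25.acc = -6  [terminal]
41. n12.val = true  [A₂.val == false]
42. n12.lab = 7  [b.acc + A₀.acc + 12]
43. n0.live = "vx"  ["vx"]
44. n0.lim = -5  [A.lab * -2 + 9]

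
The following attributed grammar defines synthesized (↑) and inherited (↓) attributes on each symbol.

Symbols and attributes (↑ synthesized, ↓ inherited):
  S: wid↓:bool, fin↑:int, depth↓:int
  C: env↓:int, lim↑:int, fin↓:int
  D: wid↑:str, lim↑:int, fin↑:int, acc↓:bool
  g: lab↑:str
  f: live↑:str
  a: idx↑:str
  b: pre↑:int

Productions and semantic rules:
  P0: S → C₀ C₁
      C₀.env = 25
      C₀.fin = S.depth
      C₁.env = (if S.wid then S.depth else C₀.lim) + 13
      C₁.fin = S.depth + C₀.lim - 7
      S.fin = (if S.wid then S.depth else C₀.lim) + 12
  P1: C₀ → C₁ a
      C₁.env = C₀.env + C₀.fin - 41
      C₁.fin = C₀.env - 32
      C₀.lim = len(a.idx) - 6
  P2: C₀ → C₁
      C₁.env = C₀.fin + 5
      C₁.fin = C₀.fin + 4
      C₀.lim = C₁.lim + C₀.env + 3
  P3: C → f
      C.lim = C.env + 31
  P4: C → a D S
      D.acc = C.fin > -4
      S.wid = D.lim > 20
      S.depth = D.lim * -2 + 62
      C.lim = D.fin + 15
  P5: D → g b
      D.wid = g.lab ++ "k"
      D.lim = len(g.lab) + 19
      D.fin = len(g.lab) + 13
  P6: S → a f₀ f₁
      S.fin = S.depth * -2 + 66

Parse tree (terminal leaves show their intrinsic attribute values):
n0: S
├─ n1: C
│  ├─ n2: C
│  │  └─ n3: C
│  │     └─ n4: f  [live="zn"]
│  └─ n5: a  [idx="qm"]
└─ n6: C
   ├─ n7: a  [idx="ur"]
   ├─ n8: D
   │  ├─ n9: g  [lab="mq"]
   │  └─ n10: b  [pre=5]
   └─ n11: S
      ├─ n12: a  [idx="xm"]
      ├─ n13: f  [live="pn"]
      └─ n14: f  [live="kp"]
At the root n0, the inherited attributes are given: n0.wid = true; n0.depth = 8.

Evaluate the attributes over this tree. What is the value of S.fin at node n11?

1. n0.wid = true  [given at root]
2. n0.depth = 8  [given at root]
3. n1.env = 25  [25]
4. n1.fin = 8  [S.depth]
5. n2.env = -8  [C₀.env + C₀.fin - 41]
6. n2.fin = -7  [C₀.env - 32]
7. n3.env = -2  [C₀.fin + 5]
8. n3.fin = -3  [C₀.fin + 4]
9. n4.live = "zn"  [terminal]
10. n3.lim = 29  [C.env + 31]
11. n2.lim = 24  [C₁.lim + C₀.env + 3]
12. n5.idx = "qm"  [terminal]
13. n1.lim = -4  [len(a.idx) - 6]
14. n6.env = 21  [(if S.wid then S.depth else C₀.lim) + 13]
15. n6.fin = -3  [S.depth + C₀.lim - 7]
16. n7.idx = "ur"  [terminal]
17. n8.acc = true  [C.fin > -4]
18. n9.lab = "mq"  [terminal]
19. n10.pre = 5  [terminal]
20. n8.wid = "mqk"  [g.lab ++ "k"]
21. n8.lim = 21  [len(g.lab) + 19]
22. n8.fin = 15  [len(g.lab) + 13]
23. n11.wid = true  [D.lim > 20]
24. n11.depth = 20  [D.lim * -2 + 62]
25. n12.idx = "xm"  [terminal]
26. n13.live = "pn"  [terminal]
27. n14.live = "kp"  [terminal]
28. n11.fin = 26  [S.depth * -2 + 66]
29. n6.lim = 30  [D.fin + 15]
30. n0.fin = 20  [(if S.wid then S.depth else C₀.lim) + 12]

26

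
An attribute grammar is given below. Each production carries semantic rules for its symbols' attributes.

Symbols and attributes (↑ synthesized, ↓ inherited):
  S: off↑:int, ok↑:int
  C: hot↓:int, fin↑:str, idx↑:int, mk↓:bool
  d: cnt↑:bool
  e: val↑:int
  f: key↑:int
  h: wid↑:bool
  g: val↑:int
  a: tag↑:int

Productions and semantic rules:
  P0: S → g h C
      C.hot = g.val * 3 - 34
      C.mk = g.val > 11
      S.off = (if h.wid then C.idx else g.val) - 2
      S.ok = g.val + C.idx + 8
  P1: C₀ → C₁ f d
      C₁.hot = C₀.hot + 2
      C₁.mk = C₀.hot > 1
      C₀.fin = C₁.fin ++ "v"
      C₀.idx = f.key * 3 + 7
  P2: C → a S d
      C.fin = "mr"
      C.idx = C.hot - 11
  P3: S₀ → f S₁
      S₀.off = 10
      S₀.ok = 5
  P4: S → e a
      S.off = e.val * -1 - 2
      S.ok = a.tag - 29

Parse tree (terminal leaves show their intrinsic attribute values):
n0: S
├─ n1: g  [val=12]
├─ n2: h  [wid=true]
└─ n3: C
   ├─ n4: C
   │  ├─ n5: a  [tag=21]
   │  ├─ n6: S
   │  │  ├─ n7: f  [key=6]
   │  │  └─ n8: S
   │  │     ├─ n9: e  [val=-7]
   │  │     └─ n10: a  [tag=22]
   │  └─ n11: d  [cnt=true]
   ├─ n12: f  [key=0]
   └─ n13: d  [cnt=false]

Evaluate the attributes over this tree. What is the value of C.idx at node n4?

1. n1.val = 12  [terminal]
2. n2.wid = true  [terminal]
3. n3.hot = 2  [g.val * 3 - 34]
4. n3.mk = true  [g.val > 11]
5. n4.hot = 4  [C₀.hot + 2]
6. n4.mk = true  [C₀.hot > 1]
7. n5.tag = 21  [terminal]
8. n7.key = 6  [terminal]
9. n9.val = -7  [terminal]
10. n10.tag = 22  [terminal]
11. n8.off = 5  [e.val * -1 - 2]
12. n8.ok = -7  [a.tag - 29]
13. n6.off = 10  [10]
14. n6.ok = 5  [5]
15. n11.cnt = true  [terminal]
16. n4.fin = "mr"  ["mr"]
17. n4.idx = -7  [C.hot - 11]
18. n12.key = 0  [terminal]
19. n13.cnt = false  [terminal]
20. n3.fin = "mrv"  [C₁.fin ++ "v"]
21. n3.idx = 7  [f.key * 3 + 7]
22. n0.off = 5  [(if h.wid then C.idx else g.val) - 2]
23. n0.ok = 27  [g.val + C.idx + 8]

-7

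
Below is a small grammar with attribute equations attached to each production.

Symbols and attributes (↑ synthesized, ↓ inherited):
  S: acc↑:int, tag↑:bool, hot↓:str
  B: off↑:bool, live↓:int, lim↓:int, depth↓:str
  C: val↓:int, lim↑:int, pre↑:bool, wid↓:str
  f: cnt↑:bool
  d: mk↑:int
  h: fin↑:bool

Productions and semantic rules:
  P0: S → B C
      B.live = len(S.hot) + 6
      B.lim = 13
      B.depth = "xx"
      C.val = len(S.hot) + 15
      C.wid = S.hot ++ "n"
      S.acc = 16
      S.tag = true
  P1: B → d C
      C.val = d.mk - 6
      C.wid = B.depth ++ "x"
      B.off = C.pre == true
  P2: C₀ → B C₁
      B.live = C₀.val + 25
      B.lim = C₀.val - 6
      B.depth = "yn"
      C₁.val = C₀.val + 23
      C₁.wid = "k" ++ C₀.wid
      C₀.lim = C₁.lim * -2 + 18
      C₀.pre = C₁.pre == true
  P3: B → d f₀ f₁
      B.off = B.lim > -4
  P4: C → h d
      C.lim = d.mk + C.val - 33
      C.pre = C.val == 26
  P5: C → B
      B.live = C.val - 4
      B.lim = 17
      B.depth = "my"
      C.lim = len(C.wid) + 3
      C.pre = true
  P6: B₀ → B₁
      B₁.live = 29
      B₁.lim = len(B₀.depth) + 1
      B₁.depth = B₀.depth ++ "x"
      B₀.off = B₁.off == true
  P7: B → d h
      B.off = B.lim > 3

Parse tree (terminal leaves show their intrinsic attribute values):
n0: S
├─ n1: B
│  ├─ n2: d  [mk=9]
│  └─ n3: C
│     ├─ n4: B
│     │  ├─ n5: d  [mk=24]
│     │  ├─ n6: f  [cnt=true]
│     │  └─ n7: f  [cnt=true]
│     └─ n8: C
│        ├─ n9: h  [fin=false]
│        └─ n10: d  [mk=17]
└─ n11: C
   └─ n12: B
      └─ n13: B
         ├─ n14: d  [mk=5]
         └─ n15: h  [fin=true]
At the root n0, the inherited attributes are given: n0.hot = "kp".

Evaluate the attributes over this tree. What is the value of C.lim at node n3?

-2

1. n0.hot = "kp"  [given at root]
2. n1.live = 8  [len(S.hot) + 6]
3. n1.lim = 13  [13]
4. n1.depth = "xx"  ["xx"]
5. n2.mk = 9  [terminal]
6. n3.val = 3  [d.mk - 6]
7. n3.wid = "xxx"  [B.depth ++ "x"]
8. n4.live = 28  [C₀.val + 25]
9. n4.lim = -3  [C₀.val - 6]
10. n4.depth = "yn"  ["yn"]
11. n5.mk = 24  [terminal]
12. n6.cnt = true  [terminal]
13. n7.cnt = true  [terminal]
14. n4.off = true  [B.lim > -4]
15. n8.val = 26  [C₀.val + 23]
16. n8.wid = "kxxx"  ["k" ++ C₀.wid]
17. n9.fin = false  [terminal]
18. n10.mk = 17  [terminal]
19. n8.lim = 10  [d.mk + C.val - 33]
20. n8.pre = true  [C.val == 26]
21. n3.lim = -2  [C₁.lim * -2 + 18]
22. n3.pre = true  [C₁.pre == true]
23. n1.off = true  [C.pre == true]
24. n11.val = 17  [len(S.hot) + 15]
25. n11.wid = "kpn"  [S.hot ++ "n"]
26. n12.live = 13  [C.val - 4]
27. n12.lim = 17  [17]
28. n12.depth = "my"  ["my"]
29. n13.live = 29  [29]
30. n13.lim = 3  [len(B₀.depth) + 1]
31. n13.depth = "myx"  [B₀.depth ++ "x"]
32. n14.mk = 5  [terminal]
33. n15.fin = true  [terminal]
34. n13.off = false  [B.lim > 3]
35. n12.off = false  [B₁.off == true]
36. n11.lim = 6  [len(C.wid) + 3]
37. n11.pre = true  [true]
38. n0.acc = 16  [16]
39. n0.tag = true  [true]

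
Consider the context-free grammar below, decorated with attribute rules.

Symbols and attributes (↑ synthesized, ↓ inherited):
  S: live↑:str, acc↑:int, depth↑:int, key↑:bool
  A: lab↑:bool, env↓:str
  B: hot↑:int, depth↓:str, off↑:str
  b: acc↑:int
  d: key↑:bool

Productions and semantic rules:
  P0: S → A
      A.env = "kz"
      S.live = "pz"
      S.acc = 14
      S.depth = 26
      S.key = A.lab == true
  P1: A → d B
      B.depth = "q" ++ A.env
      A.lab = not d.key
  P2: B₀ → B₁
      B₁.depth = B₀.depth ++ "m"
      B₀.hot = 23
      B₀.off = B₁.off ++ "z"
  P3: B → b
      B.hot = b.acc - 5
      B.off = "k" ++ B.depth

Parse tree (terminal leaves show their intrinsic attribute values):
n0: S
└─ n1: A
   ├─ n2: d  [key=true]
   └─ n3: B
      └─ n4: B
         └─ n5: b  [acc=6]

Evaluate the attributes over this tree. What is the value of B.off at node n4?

"kqkzm"

1. n1.env = "kz"  ["kz"]
2. n2.key = true  [terminal]
3. n3.depth = "qkz"  ["q" ++ A.env]
4. n4.depth = "qkzm"  [B₀.depth ++ "m"]
5. n5.acc = 6  [terminal]
6. n4.hot = 1  [b.acc - 5]
7. n4.off = "kqkzm"  ["k" ++ B.depth]
8. n3.hot = 23  [23]
9. n3.off = "kqkzmz"  [B₁.off ++ "z"]
10. n1.lab = false  [not d.key]
11. n0.live = "pz"  ["pz"]
12. n0.acc = 14  [14]
13. n0.depth = 26  [26]
14. n0.key = false  [A.lab == true]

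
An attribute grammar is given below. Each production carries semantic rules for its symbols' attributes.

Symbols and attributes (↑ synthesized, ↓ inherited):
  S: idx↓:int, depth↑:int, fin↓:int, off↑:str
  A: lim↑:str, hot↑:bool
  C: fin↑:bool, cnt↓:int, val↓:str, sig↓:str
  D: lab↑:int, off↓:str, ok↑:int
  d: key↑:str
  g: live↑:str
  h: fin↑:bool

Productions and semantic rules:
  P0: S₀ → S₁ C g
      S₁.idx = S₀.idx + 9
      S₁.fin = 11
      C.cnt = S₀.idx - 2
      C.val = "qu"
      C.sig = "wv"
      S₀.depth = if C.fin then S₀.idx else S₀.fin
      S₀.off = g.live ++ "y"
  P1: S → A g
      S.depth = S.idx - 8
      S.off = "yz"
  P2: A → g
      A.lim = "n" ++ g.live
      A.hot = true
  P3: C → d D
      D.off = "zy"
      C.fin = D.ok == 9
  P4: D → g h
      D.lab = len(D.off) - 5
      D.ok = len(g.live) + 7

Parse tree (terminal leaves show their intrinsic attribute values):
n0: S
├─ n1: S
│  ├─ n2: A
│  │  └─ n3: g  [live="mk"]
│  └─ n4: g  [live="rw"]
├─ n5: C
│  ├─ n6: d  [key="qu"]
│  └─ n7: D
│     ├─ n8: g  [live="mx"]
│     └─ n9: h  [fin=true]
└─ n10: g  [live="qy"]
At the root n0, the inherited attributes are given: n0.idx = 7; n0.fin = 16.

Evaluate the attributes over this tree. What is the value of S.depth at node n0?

1. n0.idx = 7  [given at root]
2. n0.fin = 16  [given at root]
3. n1.idx = 16  [S₀.idx + 9]
4. n1.fin = 11  [11]
5. n3.live = "mk"  [terminal]
6. n2.lim = "nmk"  ["n" ++ g.live]
7. n2.hot = true  [true]
8. n4.live = "rw"  [terminal]
9. n1.depth = 8  [S.idx - 8]
10. n1.off = "yz"  ["yz"]
11. n5.cnt = 5  [S₀.idx - 2]
12. n5.val = "qu"  ["qu"]
13. n5.sig = "wv"  ["wv"]
14. n6.key = "qu"  [terminal]
15. n7.off = "zy"  ["zy"]
16. n8.live = "mx"  [terminal]
17. n9.fin = true  [terminal]
18. n7.lab = -3  [len(D.off) - 5]
19. n7.ok = 9  [len(g.live) + 7]
20. n5.fin = true  [D.ok == 9]
21. n10.live = "qy"  [terminal]
22. n0.depth = 7  [if C.fin then S₀.idx else S₀.fin]
23. n0.off = "qyy"  [g.live ++ "y"]

7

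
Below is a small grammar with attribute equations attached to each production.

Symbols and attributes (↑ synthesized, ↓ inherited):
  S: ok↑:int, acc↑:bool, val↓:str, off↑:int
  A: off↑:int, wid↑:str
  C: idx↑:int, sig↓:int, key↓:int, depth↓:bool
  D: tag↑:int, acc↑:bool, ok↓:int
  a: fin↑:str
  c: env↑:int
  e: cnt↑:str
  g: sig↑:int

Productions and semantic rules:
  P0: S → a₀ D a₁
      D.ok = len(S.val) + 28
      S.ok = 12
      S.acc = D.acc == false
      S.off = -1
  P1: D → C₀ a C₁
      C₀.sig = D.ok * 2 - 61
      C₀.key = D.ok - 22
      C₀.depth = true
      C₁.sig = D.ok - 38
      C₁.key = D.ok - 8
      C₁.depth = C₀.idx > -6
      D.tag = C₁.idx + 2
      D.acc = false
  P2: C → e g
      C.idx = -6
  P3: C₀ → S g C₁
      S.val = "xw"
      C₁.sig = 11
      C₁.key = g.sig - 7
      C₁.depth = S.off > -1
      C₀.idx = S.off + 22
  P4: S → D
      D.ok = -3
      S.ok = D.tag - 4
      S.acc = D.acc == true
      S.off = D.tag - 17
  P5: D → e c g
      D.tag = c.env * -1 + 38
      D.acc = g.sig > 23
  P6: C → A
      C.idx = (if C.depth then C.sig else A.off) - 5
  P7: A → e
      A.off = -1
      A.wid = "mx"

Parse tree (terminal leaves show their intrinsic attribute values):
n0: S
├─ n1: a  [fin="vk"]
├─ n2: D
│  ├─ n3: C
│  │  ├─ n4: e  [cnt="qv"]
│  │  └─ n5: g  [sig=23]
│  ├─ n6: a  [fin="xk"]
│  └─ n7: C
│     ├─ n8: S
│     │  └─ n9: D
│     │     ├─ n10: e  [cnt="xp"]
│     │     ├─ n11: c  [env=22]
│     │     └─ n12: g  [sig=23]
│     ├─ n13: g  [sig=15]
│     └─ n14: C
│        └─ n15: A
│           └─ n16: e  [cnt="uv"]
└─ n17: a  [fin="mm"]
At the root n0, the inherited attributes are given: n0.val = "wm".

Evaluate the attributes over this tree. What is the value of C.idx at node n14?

1. n0.val = "wm"  [given at root]
2. n1.fin = "vk"  [terminal]
3. n2.ok = 30  [len(S.val) + 28]
4. n3.sig = -1  [D.ok * 2 - 61]
5. n3.key = 8  [D.ok - 22]
6. n3.depth = true  [true]
7. n4.cnt = "qv"  [terminal]
8. n5.sig = 23  [terminal]
9. n3.idx = -6  [-6]
10. n6.fin = "xk"  [terminal]
11. n7.sig = -8  [D.ok - 38]
12. n7.key = 22  [D.ok - 8]
13. n7.depth = false  [C₀.idx > -6]
14. n8.val = "xw"  ["xw"]
15. n9.ok = -3  [-3]
16. n10.cnt = "xp"  [terminal]
17. n11.env = 22  [terminal]
18. n12.sig = 23  [terminal]
19. n9.tag = 16  [c.env * -1 + 38]
20. n9.acc = false  [g.sig > 23]
21. n8.ok = 12  [D.tag - 4]
22. n8.acc = false  [D.acc == true]
23. n8.off = -1  [D.tag - 17]
24. n13.sig = 15  [terminal]
25. n14.sig = 11  [11]
26. n14.key = 8  [g.sig - 7]
27. n14.depth = false  [S.off > -1]
28. n16.cnt = "uv"  [terminal]
29. n15.off = -1  [-1]
30. n15.wid = "mx"  ["mx"]
31. n14.idx = -6  [(if C.depth then C.sig else A.off) - 5]
32. n7.idx = 21  [S.off + 22]
33. n2.tag = 23  [C₁.idx + 2]
34. n2.acc = false  [false]
35. n17.fin = "mm"  [terminal]
36. n0.ok = 12  [12]
37. n0.acc = true  [D.acc == false]
38. n0.off = -1  [-1]

-6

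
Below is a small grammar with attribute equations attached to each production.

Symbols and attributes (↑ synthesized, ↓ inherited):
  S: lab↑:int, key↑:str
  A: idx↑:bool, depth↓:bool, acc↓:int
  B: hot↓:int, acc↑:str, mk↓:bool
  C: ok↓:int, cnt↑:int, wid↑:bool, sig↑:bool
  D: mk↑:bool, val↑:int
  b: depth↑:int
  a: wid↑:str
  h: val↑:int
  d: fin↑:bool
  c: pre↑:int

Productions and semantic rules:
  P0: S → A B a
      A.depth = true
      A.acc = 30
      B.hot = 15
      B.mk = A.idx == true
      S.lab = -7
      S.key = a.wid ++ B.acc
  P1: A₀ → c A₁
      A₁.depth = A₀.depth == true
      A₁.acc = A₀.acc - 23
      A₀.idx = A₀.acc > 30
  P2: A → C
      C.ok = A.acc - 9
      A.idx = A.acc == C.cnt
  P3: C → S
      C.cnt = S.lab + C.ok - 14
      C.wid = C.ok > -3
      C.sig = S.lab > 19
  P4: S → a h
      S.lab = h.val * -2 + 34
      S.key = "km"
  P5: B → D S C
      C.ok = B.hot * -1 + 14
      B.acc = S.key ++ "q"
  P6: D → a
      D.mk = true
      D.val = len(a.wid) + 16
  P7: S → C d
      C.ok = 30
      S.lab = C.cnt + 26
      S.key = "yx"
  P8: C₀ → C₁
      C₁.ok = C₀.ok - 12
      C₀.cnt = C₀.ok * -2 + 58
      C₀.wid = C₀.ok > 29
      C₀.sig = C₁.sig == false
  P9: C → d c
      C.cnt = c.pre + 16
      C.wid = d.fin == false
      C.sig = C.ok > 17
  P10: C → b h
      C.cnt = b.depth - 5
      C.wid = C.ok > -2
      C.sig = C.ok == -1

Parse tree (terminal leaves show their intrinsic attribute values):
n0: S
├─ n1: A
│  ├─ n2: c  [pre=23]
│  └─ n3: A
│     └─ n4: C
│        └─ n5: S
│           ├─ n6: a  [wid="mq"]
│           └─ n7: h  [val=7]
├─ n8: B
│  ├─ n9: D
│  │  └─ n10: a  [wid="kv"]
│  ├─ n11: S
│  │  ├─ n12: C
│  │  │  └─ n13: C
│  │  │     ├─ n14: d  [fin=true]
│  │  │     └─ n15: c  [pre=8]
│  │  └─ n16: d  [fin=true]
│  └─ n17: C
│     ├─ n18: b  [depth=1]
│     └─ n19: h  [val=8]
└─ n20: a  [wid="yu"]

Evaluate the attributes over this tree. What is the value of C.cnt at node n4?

1. n1.depth = true  [true]
2. n1.acc = 30  [30]
3. n2.pre = 23  [terminal]
4. n3.depth = true  [A₀.depth == true]
5. n3.acc = 7  [A₀.acc - 23]
6. n4.ok = -2  [A.acc - 9]
7. n6.wid = "mq"  [terminal]
8. n7.val = 7  [terminal]
9. n5.lab = 20  [h.val * -2 + 34]
10. n5.key = "km"  ["km"]
11. n4.cnt = 4  [S.lab + C.ok - 14]
12. n4.wid = true  [C.ok > -3]
13. n4.sig = true  [S.lab > 19]
14. n3.idx = false  [A.acc == C.cnt]
15. n1.idx = false  [A₀.acc > 30]
16. n8.hot = 15  [15]
17. n8.mk = false  [A.idx == true]
18. n10.wid = "kv"  [terminal]
19. n9.mk = true  [true]
20. n9.val = 18  [len(a.wid) + 16]
21. n12.ok = 30  [30]
22. n13.ok = 18  [C₀.ok - 12]
23. n14.fin = true  [terminal]
24. n15.pre = 8  [terminal]
25. n13.cnt = 24  [c.pre + 16]
26. n13.wid = false  [d.fin == false]
27. n13.sig = true  [C.ok > 17]
28. n12.cnt = -2  [C₀.ok * -2 + 58]
29. n12.wid = true  [C₀.ok > 29]
30. n12.sig = false  [C₁.sig == false]
31. n16.fin = true  [terminal]
32. n11.lab = 24  [C.cnt + 26]
33. n11.key = "yx"  ["yx"]
34. n17.ok = -1  [B.hot * -1 + 14]
35. n18.depth = 1  [terminal]
36. n19.val = 8  [terminal]
37. n17.cnt = -4  [b.depth - 5]
38. n17.wid = true  [C.ok > -2]
39. n17.sig = true  [C.ok == -1]
40. n8.acc = "yxq"  [S.key ++ "q"]
41. n20.wid = "yu"  [terminal]
42. n0.lab = -7  [-7]
43. n0.key = "yuyxq"  [a.wid ++ B.acc]

4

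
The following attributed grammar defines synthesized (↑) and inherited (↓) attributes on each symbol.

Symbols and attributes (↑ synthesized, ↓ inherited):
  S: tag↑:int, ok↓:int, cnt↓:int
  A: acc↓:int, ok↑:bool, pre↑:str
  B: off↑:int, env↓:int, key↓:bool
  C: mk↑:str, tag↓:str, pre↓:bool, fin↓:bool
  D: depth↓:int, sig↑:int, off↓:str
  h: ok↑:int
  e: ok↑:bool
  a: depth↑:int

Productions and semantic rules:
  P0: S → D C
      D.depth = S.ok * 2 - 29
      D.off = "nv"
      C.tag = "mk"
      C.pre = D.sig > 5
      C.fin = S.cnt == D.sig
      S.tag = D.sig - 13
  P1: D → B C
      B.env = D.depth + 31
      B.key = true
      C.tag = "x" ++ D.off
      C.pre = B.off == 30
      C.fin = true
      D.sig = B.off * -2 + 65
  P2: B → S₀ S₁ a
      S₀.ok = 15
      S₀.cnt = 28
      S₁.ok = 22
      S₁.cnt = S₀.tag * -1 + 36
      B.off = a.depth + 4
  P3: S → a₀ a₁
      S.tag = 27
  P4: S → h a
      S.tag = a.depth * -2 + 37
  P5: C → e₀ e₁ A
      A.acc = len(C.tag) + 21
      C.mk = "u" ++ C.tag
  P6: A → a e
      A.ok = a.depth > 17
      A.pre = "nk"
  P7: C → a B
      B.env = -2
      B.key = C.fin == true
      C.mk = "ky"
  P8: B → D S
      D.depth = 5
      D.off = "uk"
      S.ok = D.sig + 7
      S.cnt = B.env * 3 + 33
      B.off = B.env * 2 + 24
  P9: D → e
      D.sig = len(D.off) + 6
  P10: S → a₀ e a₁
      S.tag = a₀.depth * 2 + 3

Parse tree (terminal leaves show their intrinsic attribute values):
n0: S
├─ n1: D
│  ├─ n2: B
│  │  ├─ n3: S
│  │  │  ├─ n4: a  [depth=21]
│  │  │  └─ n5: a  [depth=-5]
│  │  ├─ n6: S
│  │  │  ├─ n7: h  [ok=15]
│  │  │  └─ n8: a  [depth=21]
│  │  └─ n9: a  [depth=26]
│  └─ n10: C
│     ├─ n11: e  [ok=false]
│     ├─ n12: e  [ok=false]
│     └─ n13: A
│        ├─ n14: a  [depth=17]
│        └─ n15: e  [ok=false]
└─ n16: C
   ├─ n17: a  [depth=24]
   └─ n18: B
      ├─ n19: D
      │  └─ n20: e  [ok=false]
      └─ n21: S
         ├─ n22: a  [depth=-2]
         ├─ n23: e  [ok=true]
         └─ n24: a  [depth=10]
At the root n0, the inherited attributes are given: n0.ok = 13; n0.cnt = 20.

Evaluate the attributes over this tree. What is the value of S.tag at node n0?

1. n0.ok = 13  [given at root]
2. n0.cnt = 20  [given at root]
3. n1.depth = -3  [S.ok * 2 - 29]
4. n1.off = "nv"  ["nv"]
5. n2.env = 28  [D.depth + 31]
6. n2.key = true  [true]
7. n3.ok = 15  [15]
8. n3.cnt = 28  [28]
9. n4.depth = 21  [terminal]
10. n5.depth = -5  [terminal]
11. n3.tag = 27  [27]
12. n6.ok = 22  [22]
13. n6.cnt = 9  [S₀.tag * -1 + 36]
14. n7.ok = 15  [terminal]
15. n8.depth = 21  [terminal]
16. n6.tag = -5  [a.depth * -2 + 37]
17. n9.depth = 26  [terminal]
18. n2.off = 30  [a.depth + 4]
19. n10.tag = "xnv"  ["x" ++ D.off]
20. n10.pre = true  [B.off == 30]
21. n10.fin = true  [true]
22. n11.ok = false  [terminal]
23. n12.ok = false  [terminal]
24. n13.acc = 24  [len(C.tag) + 21]
25. n14.depth = 17  [terminal]
26. n15.ok = false  [terminal]
27. n13.ok = false  [a.depth > 17]
28. n13.pre = "nk"  ["nk"]
29. n10.mk = "uxnv"  ["u" ++ C.tag]
30. n1.sig = 5  [B.off * -2 + 65]
31. n16.tag = "mk"  ["mk"]
32. n16.pre = false  [D.sig > 5]
33. n16.fin = false  [S.cnt == D.sig]
34. n17.depth = 24  [terminal]
35. n18.env = -2  [-2]
36. n18.key = false  [C.fin == true]
37. n19.depth = 5  [5]
38. n19.off = "uk"  ["uk"]
39. n20.ok = false  [terminal]
40. n19.sig = 8  [len(D.off) + 6]
41. n21.ok = 15  [D.sig + 7]
42. n21.cnt = 27  [B.env * 3 + 33]
43. n22.depth = -2  [terminal]
44. n23.ok = true  [terminal]
45. n24.depth = 10  [terminal]
46. n21.tag = -1  [a₀.depth * 2 + 3]
47. n18.off = 20  [B.env * 2 + 24]
48. n16.mk = "ky"  ["ky"]
49. n0.tag = -8  [D.sig - 13]

-8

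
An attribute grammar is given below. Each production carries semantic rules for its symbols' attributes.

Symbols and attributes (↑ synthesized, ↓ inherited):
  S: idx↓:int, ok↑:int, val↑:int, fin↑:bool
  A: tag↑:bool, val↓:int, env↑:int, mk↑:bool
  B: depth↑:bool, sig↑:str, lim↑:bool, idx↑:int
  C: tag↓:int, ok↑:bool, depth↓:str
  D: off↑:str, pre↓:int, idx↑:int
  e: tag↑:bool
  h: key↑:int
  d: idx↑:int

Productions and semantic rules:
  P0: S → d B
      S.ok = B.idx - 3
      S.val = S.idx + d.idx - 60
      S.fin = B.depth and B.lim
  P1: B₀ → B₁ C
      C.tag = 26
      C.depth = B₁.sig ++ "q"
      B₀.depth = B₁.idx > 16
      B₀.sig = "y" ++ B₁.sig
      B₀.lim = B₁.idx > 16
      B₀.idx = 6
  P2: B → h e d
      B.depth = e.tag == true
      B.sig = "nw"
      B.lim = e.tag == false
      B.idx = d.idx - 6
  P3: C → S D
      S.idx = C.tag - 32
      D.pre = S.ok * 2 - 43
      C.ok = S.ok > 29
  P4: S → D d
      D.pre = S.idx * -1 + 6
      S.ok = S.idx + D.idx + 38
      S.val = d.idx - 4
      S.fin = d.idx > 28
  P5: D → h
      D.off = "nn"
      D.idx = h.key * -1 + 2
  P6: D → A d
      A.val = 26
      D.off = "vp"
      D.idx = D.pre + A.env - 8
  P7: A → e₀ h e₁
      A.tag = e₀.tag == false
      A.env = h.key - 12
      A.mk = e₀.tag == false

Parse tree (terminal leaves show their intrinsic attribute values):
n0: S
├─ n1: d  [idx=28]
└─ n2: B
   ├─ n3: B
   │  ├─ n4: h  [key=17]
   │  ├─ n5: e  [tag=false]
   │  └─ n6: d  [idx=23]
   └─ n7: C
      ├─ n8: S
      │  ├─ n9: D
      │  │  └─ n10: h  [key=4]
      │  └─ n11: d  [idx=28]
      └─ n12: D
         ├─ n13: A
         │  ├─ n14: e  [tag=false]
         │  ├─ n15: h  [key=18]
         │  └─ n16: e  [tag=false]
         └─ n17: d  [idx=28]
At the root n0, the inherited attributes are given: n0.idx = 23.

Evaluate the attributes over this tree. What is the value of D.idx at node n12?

15

1. n0.idx = 23  [given at root]
2. n1.idx = 28  [terminal]
3. n4.key = 17  [terminal]
4. n5.tag = false  [terminal]
5. n6.idx = 23  [terminal]
6. n3.depth = false  [e.tag == true]
7. n3.sig = "nw"  ["nw"]
8. n3.lim = true  [e.tag == false]
9. n3.idx = 17  [d.idx - 6]
10. n7.tag = 26  [26]
11. n7.depth = "nwq"  [B₁.sig ++ "q"]
12. n8.idx = -6  [C.tag - 32]
13. n9.pre = 12  [S.idx * -1 + 6]
14. n10.key = 4  [terminal]
15. n9.off = "nn"  ["nn"]
16. n9.idx = -2  [h.key * -1 + 2]
17. n11.idx = 28  [terminal]
18. n8.ok = 30  [S.idx + D.idx + 38]
19. n8.val = 24  [d.idx - 4]
20. n8.fin = false  [d.idx > 28]
21. n12.pre = 17  [S.ok * 2 - 43]
22. n13.val = 26  [26]
23. n14.tag = false  [terminal]
24. n15.key = 18  [terminal]
25. n16.tag = false  [terminal]
26. n13.tag = true  [e₀.tag == false]
27. n13.env = 6  [h.key - 12]
28. n13.mk = true  [e₀.tag == false]
29. n17.idx = 28  [terminal]
30. n12.off = "vp"  ["vp"]
31. n12.idx = 15  [D.pre + A.env - 8]
32. n7.ok = true  [S.ok > 29]
33. n2.depth = true  [B₁.idx > 16]
34. n2.sig = "ynw"  ["y" ++ B₁.sig]
35. n2.lim = true  [B₁.idx > 16]
36. n2.idx = 6  [6]
37. n0.ok = 3  [B.idx - 3]
38. n0.val = -9  [S.idx + d.idx - 60]
39. n0.fin = true  [B.depth and B.lim]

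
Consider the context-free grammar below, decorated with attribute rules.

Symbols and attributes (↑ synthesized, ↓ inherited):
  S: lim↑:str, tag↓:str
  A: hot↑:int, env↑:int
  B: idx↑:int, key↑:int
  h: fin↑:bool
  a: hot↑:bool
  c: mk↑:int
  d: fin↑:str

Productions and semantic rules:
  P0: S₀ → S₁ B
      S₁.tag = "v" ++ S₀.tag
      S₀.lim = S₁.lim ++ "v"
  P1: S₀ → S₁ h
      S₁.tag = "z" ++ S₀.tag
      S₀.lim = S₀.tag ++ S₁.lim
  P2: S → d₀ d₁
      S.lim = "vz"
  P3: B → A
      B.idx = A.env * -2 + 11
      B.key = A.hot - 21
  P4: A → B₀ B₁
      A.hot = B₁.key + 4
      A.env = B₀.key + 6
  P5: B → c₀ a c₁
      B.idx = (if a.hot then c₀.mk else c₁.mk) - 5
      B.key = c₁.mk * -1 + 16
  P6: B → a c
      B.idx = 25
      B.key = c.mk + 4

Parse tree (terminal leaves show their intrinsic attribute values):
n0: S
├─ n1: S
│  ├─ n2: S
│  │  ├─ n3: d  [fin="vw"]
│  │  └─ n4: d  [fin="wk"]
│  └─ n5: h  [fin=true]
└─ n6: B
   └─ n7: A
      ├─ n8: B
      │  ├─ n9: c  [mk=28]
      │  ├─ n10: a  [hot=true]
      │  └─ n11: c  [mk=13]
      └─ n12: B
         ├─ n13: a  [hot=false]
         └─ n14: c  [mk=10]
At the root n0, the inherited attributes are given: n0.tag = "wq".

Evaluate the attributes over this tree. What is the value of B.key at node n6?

-3

1. n0.tag = "wq"  [given at root]
2. n1.tag = "vwq"  ["v" ++ S₀.tag]
3. n2.tag = "zvwq"  ["z" ++ S₀.tag]
4. n3.fin = "vw"  [terminal]
5. n4.fin = "wk"  [terminal]
6. n2.lim = "vz"  ["vz"]
7. n5.fin = true  [terminal]
8. n1.lim = "vwqvz"  [S₀.tag ++ S₁.lim]
9. n9.mk = 28  [terminal]
10. n10.hot = true  [terminal]
11. n11.mk = 13  [terminal]
12. n8.idx = 23  [(if a.hot then c₀.mk else c₁.mk) - 5]
13. n8.key = 3  [c₁.mk * -1 + 16]
14. n13.hot = false  [terminal]
15. n14.mk = 10  [terminal]
16. n12.idx = 25  [25]
17. n12.key = 14  [c.mk + 4]
18. n7.hot = 18  [B₁.key + 4]
19. n7.env = 9  [B₀.key + 6]
20. n6.idx = -7  [A.env * -2 + 11]
21. n6.key = -3  [A.hot - 21]
22. n0.lim = "vwqvzv"  [S₁.lim ++ "v"]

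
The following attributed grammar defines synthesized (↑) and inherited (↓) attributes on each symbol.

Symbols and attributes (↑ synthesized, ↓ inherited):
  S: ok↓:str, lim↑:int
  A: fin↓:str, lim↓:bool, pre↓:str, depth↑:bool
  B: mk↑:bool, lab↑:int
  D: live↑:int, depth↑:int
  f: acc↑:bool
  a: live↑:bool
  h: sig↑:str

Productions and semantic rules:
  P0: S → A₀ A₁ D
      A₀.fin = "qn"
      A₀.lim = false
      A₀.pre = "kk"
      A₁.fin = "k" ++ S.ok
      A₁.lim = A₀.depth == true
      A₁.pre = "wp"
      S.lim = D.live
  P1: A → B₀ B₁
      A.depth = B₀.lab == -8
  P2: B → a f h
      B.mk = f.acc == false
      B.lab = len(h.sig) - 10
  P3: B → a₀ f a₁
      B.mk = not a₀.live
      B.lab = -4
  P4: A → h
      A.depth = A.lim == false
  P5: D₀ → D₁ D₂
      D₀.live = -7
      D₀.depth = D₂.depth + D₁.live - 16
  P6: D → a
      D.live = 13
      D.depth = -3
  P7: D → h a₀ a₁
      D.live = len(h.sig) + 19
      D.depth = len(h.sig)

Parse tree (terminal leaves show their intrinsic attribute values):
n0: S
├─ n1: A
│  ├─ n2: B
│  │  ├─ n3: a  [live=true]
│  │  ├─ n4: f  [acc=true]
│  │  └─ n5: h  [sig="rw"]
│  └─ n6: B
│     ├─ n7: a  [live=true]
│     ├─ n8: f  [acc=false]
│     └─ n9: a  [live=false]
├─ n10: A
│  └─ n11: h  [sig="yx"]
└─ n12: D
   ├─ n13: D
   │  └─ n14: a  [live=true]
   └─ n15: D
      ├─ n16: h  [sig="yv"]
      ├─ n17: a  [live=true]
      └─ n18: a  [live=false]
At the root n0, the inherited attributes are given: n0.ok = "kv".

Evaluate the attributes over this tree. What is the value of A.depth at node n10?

false

1. n0.ok = "kv"  [given at root]
2. n1.fin = "qn"  ["qn"]
3. n1.lim = false  [false]
4. n1.pre = "kk"  ["kk"]
5. n3.live = true  [terminal]
6. n4.acc = true  [terminal]
7. n5.sig = "rw"  [terminal]
8. n2.mk = false  [f.acc == false]
9. n2.lab = -8  [len(h.sig) - 10]
10. n7.live = true  [terminal]
11. n8.acc = false  [terminal]
12. n9.live = false  [terminal]
13. n6.mk = false  [not a₀.live]
14. n6.lab = -4  [-4]
15. n1.depth = true  [B₀.lab == -8]
16. n10.fin = "kkv"  ["k" ++ S.ok]
17. n10.lim = true  [A₀.depth == true]
18. n10.pre = "wp"  ["wp"]
19. n11.sig = "yx"  [terminal]
20. n10.depth = false  [A.lim == false]
21. n14.live = true  [terminal]
22. n13.live = 13  [13]
23. n13.depth = -3  [-3]
24. n16.sig = "yv"  [terminal]
25. n17.live = true  [terminal]
26. n18.live = false  [terminal]
27. n15.live = 21  [len(h.sig) + 19]
28. n15.depth = 2  [len(h.sig)]
29. n12.live = -7  [-7]
30. n12.depth = -1  [D₂.depth + D₁.live - 16]
31. n0.lim = -7  [D.live]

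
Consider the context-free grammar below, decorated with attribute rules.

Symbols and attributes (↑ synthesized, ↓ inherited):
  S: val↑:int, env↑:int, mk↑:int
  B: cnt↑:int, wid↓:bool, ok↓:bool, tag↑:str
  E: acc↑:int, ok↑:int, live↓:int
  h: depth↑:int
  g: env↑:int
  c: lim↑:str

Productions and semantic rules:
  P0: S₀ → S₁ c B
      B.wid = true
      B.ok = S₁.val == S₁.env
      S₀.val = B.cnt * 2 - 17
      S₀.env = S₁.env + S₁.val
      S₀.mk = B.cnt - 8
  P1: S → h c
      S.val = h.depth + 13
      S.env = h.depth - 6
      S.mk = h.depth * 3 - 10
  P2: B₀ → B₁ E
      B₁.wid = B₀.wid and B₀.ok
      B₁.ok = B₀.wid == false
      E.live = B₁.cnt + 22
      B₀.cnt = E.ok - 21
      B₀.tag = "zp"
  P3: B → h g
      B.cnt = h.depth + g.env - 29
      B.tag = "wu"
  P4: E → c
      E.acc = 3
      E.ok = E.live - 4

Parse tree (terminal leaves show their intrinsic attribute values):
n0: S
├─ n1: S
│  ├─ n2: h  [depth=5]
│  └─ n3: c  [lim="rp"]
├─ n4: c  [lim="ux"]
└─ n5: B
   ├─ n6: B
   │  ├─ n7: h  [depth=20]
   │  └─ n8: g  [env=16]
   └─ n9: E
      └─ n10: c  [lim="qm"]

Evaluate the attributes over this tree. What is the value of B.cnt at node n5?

4

1. n2.depth = 5  [terminal]
2. n3.lim = "rp"  [terminal]
3. n1.val = 18  [h.depth + 13]
4. n1.env = -1  [h.depth - 6]
5. n1.mk = 5  [h.depth * 3 - 10]
6. n4.lim = "ux"  [terminal]
7. n5.wid = true  [true]
8. n5.ok = false  [S₁.val == S₁.env]
9. n6.wid = false  [B₀.wid and B₀.ok]
10. n6.ok = false  [B₀.wid == false]
11. n7.depth = 20  [terminal]
12. n8.env = 16  [terminal]
13. n6.cnt = 7  [h.depth + g.env - 29]
14. n6.tag = "wu"  ["wu"]
15. n9.live = 29  [B₁.cnt + 22]
16. n10.lim = "qm"  [terminal]
17. n9.acc = 3  [3]
18. n9.ok = 25  [E.live - 4]
19. n5.cnt = 4  [E.ok - 21]
20. n5.tag = "zp"  ["zp"]
21. n0.val = -9  [B.cnt * 2 - 17]
22. n0.env = 17  [S₁.env + S₁.val]
23. n0.mk = -4  [B.cnt - 8]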